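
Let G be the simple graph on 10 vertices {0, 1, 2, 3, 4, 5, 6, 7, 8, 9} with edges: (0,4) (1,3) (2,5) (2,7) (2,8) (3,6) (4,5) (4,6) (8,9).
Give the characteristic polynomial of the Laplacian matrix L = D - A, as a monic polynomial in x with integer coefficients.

x^10 - 18x^9 + 134x^8 - 536x^7 + 1254x^6 - 1752x^5 + 1432x^4 - 642x^3 + 138x^2 - 10x

Reading degrees in the order [0, 1, 2, 3, 4, 5, 6, 7, 8, 9] gives [1, 1, 3, 2, 3, 2, 2, 1, 2, 1]; set D = diag(1, 1, 3, 2, 3, 2, 2, 1, 2, 1) and form L = D - A. L has integer entries, so p(x) = det(xI - L) has integer coefficients. Expanding the determinant yields x^10 - 18x^9 + 134x^8 - 536x^7 + 1254x^6 - 1752x^5 + 1432x^4 - 642x^3 + 138x^2 - 10x. The coefficient of x^9 equals -trace(L) = -18, matching the sum of degrees.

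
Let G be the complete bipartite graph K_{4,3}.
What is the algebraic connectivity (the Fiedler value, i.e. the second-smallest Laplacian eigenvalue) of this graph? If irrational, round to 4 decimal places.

3

The graph has 7 vertices and degree multiset [4, 4, 4, 3, 3, 3, 3]; D is the diagonal matrix of degrees and L = D - A. The sorted Laplacian eigenvalues are [0, 3, 3, 3, 4, 4, 7]; the algebraic connectivity is the second entry, 3. By the matrix-tree theorem the graph has (1/7) * product of the nonzero eigenvalues = 432 spanning trees. There is one zero in the spectrum, matching the 1 component.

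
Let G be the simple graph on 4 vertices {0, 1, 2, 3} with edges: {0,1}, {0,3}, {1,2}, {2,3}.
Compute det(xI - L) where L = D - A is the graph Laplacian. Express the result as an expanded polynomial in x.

Reading degrees in the order [0, 1, 2, 3] gives [2, 2, 2, 2]; set D = diag(2, 2, 2, 2) and form L = D - A. The eigenvalues of L are [0, 2, 2, 4]; the characteristic polynomial is the product of (x - lambda_i), which multiplies out to x^4 - 8x^3 + 20x^2 - 16x. The constant term is 0 because L is singular (the all-ones vector lies in its kernel). The eigenvalues sum to 8, which equals trace(L) = 2|E|. The largest eigenvalue, 4, is at most the vertex count 4.

x^4 - 8x^3 + 20x^2 - 16x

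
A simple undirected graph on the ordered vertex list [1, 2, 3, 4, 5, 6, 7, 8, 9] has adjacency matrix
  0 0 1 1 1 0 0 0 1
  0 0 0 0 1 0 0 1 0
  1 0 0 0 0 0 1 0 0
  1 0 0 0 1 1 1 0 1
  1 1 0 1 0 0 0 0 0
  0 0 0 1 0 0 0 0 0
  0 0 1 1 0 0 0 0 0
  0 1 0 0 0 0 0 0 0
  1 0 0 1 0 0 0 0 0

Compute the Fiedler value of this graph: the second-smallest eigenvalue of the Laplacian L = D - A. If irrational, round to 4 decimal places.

0.3464

With the vertex order [1, 2, 3, 4, 5, 6, 7, 8, 9], the degrees are [4, 2, 2, 5, 3, 1, 2, 1, 2], giving D = diag(4, 2, 2, 5, 3, 1, 2, 1, 2) and L = D - A. The smallest Laplacian eigenvalue is always 0. The next one, lambda_2 = 0.3464, measures how hard the graph is to disconnect: larger values mean better connectivity. The eigenvalues sum to 22, which equals trace(L) = 2|E|.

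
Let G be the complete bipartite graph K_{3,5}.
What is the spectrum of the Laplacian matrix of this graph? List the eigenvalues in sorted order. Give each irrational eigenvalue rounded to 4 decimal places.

[0, 3, 3, 3, 3, 5, 5, 8]

The graph has 8 vertices and degree multiset [5, 5, 5, 3, 3, 3, 3, 3]; D is the diagonal matrix of degrees and L = D - A. L is symmetric positive semidefinite, so every eigenvalue is real and nonnegative. The single zero eigenvalue shows the graph is connected. There is one zero in the spectrum, matching the 1 component. The largest eigenvalue, 8, is at most the vertex count 8.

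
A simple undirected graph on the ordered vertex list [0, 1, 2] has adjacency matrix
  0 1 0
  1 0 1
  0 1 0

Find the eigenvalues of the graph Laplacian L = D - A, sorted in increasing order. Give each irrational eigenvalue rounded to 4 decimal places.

[0, 1, 3]

With the vertex order [0, 1, 2], the degrees are [1, 2, 1], giving D = diag(1, 2, 1) and L = D - A. Since every row of L sums to 0, the all-ones vector is in the kernel and 0 is an eigenvalue. The eigenvalues sum to 4, which equals trace(L) = 2|E|. The largest eigenvalue, 3, is at most the vertex count 3.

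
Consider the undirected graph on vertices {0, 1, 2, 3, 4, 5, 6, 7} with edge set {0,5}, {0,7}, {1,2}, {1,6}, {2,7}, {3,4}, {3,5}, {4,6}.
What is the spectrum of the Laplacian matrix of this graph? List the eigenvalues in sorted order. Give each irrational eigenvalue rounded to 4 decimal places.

Reading degrees in the order [0, 1, 2, 3, 4, 5, 6, 7] gives [2, 2, 2, 2, 2, 2, 2, 2]; set D = diag(2, 2, 2, 2, 2, 2, 2, 2) and form L = D - A. The multiplicity of 0 as a Laplacian eigenvalue equals the number of connected components. By the matrix-tree theorem the graph has (1/8) * product of the nonzero eigenvalues = 8 spanning trees. The eigenvalues sum to 16, which equals trace(L) = 2|E|.

[0, 0.5858, 0.5858, 2, 2, 3.4142, 3.4142, 4]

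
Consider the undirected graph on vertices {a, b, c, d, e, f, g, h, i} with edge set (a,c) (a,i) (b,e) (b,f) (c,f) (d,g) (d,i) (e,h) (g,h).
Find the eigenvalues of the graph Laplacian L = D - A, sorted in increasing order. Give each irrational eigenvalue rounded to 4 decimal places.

[0, 0.4679, 0.4679, 1.6527, 1.6527, 3, 3, 3.8794, 3.8794]

With the vertex order [a, b, c, d, e, f, g, h, i], the degrees are [2, 2, 2, 2, 2, 2, 2, 2, 2], giving D = diag(2, 2, 2, 2, 2, 2, 2, 2, 2) and L = D - A. Since every row of L sums to 0, the all-ones vector is in the kernel and 0 is an eigenvalue. By the matrix-tree theorem the graph has (1/9) * product of the nonzero eigenvalues = 9 spanning trees.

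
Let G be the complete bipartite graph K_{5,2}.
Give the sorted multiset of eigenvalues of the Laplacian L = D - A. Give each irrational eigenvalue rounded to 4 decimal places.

The graph has 7 vertices and degree multiset [5, 5, 2, 2, 2, 2, 2]; D is the diagonal matrix of degrees and L = D - A. Diagonalising L (or applying a numerical eigensolver to the 7x7 matrix) gives the spectrum above. The single zero eigenvalue shows the graph is connected. The largest eigenvalue, 7, is at most the vertex count 7.

[0, 2, 2, 2, 2, 5, 7]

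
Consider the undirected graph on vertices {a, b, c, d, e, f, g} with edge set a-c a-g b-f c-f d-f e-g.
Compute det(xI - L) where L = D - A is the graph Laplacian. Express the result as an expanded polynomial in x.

With the vertex order [a, b, c, d, e, f, g], the degrees are [2, 1, 2, 1, 1, 3, 2], giving D = diag(2, 1, 2, 1, 1, 3, 2) and L = D - A. Computing det(xI - L) by cofactor expansion (or equivalently via sum-over-permutations) gives x^7 - 12x^6 + 54x^5 - 114x^4 + 116x^3 - 52x^2 + 7x. The coefficient of x^6 equals -trace(L) = -12, matching the sum of degrees. The largest eigenvalue, 4.2283, is at most the vertex count 7.

x^7 - 12x^6 + 54x^5 - 114x^4 + 116x^3 - 52x^2 + 7x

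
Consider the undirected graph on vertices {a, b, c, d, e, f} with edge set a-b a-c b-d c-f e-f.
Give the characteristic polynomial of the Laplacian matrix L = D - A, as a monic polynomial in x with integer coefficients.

x^6 - 10x^5 + 36x^4 - 56x^3 + 35x^2 - 6x

With the vertex order [a, b, c, d, e, f], the degrees are [2, 2, 2, 1, 1, 2], giving D = diag(2, 2, 2, 1, 1, 2) and L = D - A. L has integer entries, so p(x) = det(xI - L) has integer coefficients. Expanding the determinant yields x^6 - 10x^5 + 36x^4 - 56x^3 + 35x^2 - 6x. The constant term is 0 because L is singular (the all-ones vector lies in its kernel). By the matrix-tree theorem the graph has (1/6) * product of the nonzero eigenvalues = 1 spanning tree.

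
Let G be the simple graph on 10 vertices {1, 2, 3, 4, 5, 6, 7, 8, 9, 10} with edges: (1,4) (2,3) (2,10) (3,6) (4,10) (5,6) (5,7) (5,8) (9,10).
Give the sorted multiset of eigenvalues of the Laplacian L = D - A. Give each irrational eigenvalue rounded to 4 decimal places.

[0, 0.1172, 0.5188, 0.7586, 1, 1.6674, 2.3111, 3.0846, 4.1701, 4.3721]

Reading degrees in the order [1, 2, 3, 4, 5, 6, 7, 8, 9, 10] gives [1, 2, 2, 2, 3, 2, 1, 1, 1, 3]; set D = diag(1, 2, 2, 2, 3, 2, 1, 1, 1, 3) and form L = D - A. The multiplicity of 0 as a Laplacian eigenvalue equals the number of connected components. The single zero eigenvalue shows the graph is connected. The largest eigenvalue, 4.3721, is at most the vertex count 10.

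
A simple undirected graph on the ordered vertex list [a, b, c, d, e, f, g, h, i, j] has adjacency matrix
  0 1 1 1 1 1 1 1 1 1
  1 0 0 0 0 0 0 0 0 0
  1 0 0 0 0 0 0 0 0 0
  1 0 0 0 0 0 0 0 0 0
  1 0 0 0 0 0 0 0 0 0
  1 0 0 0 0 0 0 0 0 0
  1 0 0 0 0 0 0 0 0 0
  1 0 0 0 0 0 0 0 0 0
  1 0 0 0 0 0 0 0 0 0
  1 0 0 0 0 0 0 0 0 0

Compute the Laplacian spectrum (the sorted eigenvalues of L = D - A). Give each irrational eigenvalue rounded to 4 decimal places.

Each diagonal entry of L is the vertex degree and each off-diagonal entry is -1 where an edge is present, 0 otherwise; in the order [a, b, c, d, e, f, g, h, i, j] the diagonal is [9, 1, 1, 1, 1, 1, 1, 1, 1, 1]. The multiplicity of 0 as a Laplacian eigenvalue equals the number of connected components. By the matrix-tree theorem the graph has (1/10) * product of the nonzero eigenvalues = 1 spanning tree. The eigenvalues sum to 18, which equals trace(L) = 2|E|.

[0, 1, 1, 1, 1, 1, 1, 1, 1, 10]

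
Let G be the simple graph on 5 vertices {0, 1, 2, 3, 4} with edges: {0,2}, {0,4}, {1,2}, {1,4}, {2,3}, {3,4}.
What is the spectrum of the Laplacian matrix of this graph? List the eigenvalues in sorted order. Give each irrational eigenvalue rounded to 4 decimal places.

Each diagonal entry of L is the vertex degree and each off-diagonal entry is -1 where an edge is present, 0 otherwise; in the order [0, 1, 2, 3, 4] the diagonal is [2, 2, 3, 2, 3]. Diagonalising L (or applying a numerical eigensolver to the 5x5 matrix) gives the spectrum above. The largest eigenvalue, 5, is at most the vertex count 5.

[0, 2, 2, 3, 5]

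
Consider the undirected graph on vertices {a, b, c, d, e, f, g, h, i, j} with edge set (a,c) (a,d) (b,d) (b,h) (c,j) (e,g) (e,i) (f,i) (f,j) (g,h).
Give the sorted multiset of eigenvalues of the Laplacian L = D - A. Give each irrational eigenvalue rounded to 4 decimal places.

Each diagonal entry of L is the vertex degree and each off-diagonal entry is -1 where an edge is present, 0 otherwise; in the order [a, b, c, d, e, f, g, h, i, j] the diagonal is [2, 2, 2, 2, 2, 2, 2, 2, 2, 2]. The multiplicity of 0 as a Laplacian eigenvalue equals the number of connected components. The eigenvalues sum to 20, which equals trace(L) = 2|E|. By the matrix-tree theorem the graph has (1/10) * product of the nonzero eigenvalues = 10 spanning trees.

[0, 0.3820, 0.3820, 1.3820, 1.3820, 2.6180, 2.6180, 3.6180, 3.6180, 4]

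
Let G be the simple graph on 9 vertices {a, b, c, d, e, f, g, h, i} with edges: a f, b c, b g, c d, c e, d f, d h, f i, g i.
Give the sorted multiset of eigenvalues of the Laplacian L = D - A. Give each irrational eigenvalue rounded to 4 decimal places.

[0, 0.4679, 0.5858, 0.8013, 1.6527, 2.2865, 3.4142, 3.8794, 4.9122]

Each diagonal entry of L is the vertex degree and each off-diagonal entry is -1 where an edge is present, 0 otherwise; in the order [a, b, c, d, e, f, g, h, i] the diagonal is [1, 2, 3, 3, 1, 3, 2, 1, 2]. Diagonalising L (or applying a numerical eigensolver to the 9x9 matrix) gives the spectrum above. The eigenvalues sum to 18, which equals trace(L) = 2|E|. The largest eigenvalue, 4.9122, is at most the vertex count 9.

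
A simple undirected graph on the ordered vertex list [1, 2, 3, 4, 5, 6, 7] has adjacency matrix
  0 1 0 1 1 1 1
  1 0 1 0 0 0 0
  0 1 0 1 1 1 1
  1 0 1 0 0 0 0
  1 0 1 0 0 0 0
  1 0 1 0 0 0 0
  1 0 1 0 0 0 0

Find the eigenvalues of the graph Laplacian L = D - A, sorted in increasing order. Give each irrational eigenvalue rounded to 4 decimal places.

With the vertex order [1, 2, 3, 4, 5, 6, 7], the degrees are [5, 2, 5, 2, 2, 2, 2], giving D = diag(5, 2, 5, 2, 2, 2, 2) and L = D - A. L is symmetric positive semidefinite, so every eigenvalue is real and nonnegative. The single zero eigenvalue shows the graph is connected. The eigenvalues sum to 20, which equals trace(L) = 2|E|.

[0, 2, 2, 2, 2, 5, 7]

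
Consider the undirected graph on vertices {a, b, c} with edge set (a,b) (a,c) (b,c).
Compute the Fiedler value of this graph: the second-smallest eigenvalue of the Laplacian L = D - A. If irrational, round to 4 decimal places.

Reading degrees in the order [a, b, c] gives [2, 2, 2]; set D = diag(2, 2, 2) and form L = D - A. Computing the eigenvalues of L and sorting gives [0, 3, 3]. The Fiedler value lambda_2 = 3 is strictly positive, so the graph is connected. By the matrix-tree theorem the graph has (1/3) * product of the nonzero eigenvalues = 3 spanning trees.

3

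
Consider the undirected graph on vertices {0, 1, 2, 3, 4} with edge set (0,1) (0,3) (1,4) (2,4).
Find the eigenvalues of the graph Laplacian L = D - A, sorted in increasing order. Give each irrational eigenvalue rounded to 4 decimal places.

[0, 0.3820, 1.3820, 2.6180, 3.6180]

Each diagonal entry of L is the vertex degree and each off-diagonal entry is -1 where an edge is present, 0 otherwise; in the order [0, 1, 2, 3, 4] the diagonal is [2, 2, 1, 1, 2]. Diagonalising L (or applying a numerical eigensolver to the 5x5 matrix) gives the spectrum above. The single zero eigenvalue shows the graph is connected. The largest eigenvalue, 3.6180, is at most the vertex count 5.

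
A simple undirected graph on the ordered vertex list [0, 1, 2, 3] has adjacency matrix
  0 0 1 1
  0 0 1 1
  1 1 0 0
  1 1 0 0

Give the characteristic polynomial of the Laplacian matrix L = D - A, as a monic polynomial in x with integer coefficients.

Each diagonal entry of L is the vertex degree and each off-diagonal entry is -1 where an edge is present, 0 otherwise; in the order [0, 1, 2, 3] the diagonal is [2, 2, 2, 2]. Computing det(xI - L) by cofactor expansion (or equivalently via sum-over-permutations) gives x^4 - 8x^3 + 20x^2 - 16x. Since p(0) = det(-L) = 0, x divides p(x). There is one zero in the spectrum, matching the 1 component.

x^4 - 8x^3 + 20x^2 - 16x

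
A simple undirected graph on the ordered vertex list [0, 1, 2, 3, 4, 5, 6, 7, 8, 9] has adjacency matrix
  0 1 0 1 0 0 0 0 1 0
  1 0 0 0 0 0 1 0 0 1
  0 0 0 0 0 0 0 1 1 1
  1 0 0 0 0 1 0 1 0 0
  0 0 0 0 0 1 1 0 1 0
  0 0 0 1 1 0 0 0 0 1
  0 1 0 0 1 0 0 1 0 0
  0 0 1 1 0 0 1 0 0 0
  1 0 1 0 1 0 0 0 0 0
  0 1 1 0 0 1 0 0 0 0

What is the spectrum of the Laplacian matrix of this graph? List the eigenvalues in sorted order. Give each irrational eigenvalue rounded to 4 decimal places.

[0, 2, 2, 2, 2, 2, 5, 5, 5, 5]

Each diagonal entry of L is the vertex degree and each off-diagonal entry is -1 where an edge is present, 0 otherwise; in the order [0, 1, 2, 3, 4, 5, 6, 7, 8, 9] the diagonal is [3, 3, 3, 3, 3, 3, 3, 3, 3, 3]. L is symmetric positive semidefinite, so every eigenvalue is real and nonnegative. The single zero eigenvalue shows the graph is connected. By the matrix-tree theorem the graph has (1/10) * product of the nonzero eigenvalues = 2000 spanning trees.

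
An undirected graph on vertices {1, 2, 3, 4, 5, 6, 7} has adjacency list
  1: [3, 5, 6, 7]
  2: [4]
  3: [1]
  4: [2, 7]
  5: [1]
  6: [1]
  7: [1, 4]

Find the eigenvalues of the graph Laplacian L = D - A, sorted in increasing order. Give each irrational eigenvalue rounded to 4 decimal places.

[0, 0.2955, 1, 1, 1.4911, 3.1169, 5.0965]

With the vertex order [1, 2, 3, 4, 5, 6, 7], the degrees are [4, 1, 1, 2, 1, 1, 2], giving D = diag(4, 1, 1, 2, 1, 1, 2) and L = D - A. L is symmetric positive semidefinite, so every eigenvalue is real and nonnegative. The single zero eigenvalue shows the graph is connected. The eigenvalues sum to 12, which equals trace(L) = 2|E|.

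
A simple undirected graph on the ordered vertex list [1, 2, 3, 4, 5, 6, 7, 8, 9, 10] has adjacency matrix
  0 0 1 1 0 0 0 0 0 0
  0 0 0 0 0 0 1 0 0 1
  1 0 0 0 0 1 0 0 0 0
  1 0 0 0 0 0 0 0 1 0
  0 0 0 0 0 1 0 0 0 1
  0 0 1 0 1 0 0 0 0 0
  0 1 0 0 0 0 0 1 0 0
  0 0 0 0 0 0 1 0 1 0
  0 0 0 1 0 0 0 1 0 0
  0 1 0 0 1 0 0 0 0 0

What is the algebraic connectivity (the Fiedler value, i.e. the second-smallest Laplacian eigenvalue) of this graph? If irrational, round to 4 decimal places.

0.3820

Each diagonal entry of L is the vertex degree and each off-diagonal entry is -1 where an edge is present, 0 otherwise; in the order [1, 2, 3, 4, 5, 6, 7, 8, 9, 10] the diagonal is [2, 2, 2, 2, 2, 2, 2, 2, 2, 2]. The smallest Laplacian eigenvalue is always 0. The next one, lambda_2 = 0.3820, measures how hard the graph is to disconnect: larger values mean better connectivity. The largest eigenvalue, 4, is at most the vertex count 10.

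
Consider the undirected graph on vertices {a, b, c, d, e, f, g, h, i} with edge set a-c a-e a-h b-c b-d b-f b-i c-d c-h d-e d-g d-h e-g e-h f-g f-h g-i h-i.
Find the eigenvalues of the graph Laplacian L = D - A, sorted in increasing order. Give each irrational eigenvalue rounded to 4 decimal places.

[0, 2.0074, 3, 3, 3.6799, 5, 5.2911, 6.2592, 7.7625]

With the vertex order [a, b, c, d, e, f, g, h, i], the degrees are [3, 4, 4, 5, 4, 3, 4, 6, 3], giving D = diag(3, 4, 4, 5, 4, 3, 4, 6, 3) and L = D - A. Diagonalising L (or applying a numerical eigensolver to the 9x9 matrix) gives the spectrum above. The largest eigenvalue, 7.7625, is at most the vertex count 9.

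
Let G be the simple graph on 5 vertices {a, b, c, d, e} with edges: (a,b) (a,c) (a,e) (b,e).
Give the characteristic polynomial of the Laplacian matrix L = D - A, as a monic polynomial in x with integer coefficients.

x^5 - 8x^4 + 19x^3 - 12x^2

Each diagonal entry of L is the vertex degree and each off-diagonal entry is -1 where an edge is present, 0 otherwise; in the order [a, b, c, d, e] the diagonal is [3, 2, 1, 0, 2]. L has integer entries, so p(x) = det(xI - L) has integer coefficients. Expanding the determinant yields x^5 - 8x^4 + 19x^3 - 12x^2. The coefficient of x^4 equals -trace(L) = -8, matching the sum of degrees. The eigenvalues sum to 8, which equals trace(L) = 2|E|.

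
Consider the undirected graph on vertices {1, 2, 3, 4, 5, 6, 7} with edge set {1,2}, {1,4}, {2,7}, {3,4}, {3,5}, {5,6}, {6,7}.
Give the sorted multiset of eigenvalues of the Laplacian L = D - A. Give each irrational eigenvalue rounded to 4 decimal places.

[0, 0.7530, 0.7530, 2.4450, 2.4450, 3.8019, 3.8019]

Each diagonal entry of L is the vertex degree and each off-diagonal entry is -1 where an edge is present, 0 otherwise; in the order [1, 2, 3, 4, 5, 6, 7] the diagonal is [2, 2, 2, 2, 2, 2, 2]. Diagonalising L (or applying a numerical eigensolver to the 7x7 matrix) gives the spectrum above. By the matrix-tree theorem the graph has (1/7) * product of the nonzero eigenvalues = 7 spanning trees.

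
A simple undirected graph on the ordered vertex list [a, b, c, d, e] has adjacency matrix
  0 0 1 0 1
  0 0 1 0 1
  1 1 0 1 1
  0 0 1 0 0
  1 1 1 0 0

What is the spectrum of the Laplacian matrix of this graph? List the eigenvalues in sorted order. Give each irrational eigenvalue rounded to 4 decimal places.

[0, 1, 2, 4, 5]

Each diagonal entry of L is the vertex degree and each off-diagonal entry is -1 where an edge is present, 0 otherwise; in the order [a, b, c, d, e] the diagonal is [2, 2, 4, 1, 3]. Diagonalising L (or applying a numerical eigensolver to the 5x5 matrix) gives the spectrum above. The eigenvalues sum to 12, which equals trace(L) = 2|E|. By the matrix-tree theorem the graph has (1/5) * product of the nonzero eigenvalues = 8 spanning trees.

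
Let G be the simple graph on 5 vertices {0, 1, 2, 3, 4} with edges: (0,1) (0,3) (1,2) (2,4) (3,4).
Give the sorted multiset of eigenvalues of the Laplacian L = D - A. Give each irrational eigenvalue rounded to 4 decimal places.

With the vertex order [0, 1, 2, 3, 4], the degrees are [2, 2, 2, 2, 2], giving D = diag(2, 2, 2, 2, 2) and L = D - A. L is symmetric positive semidefinite, so every eigenvalue is real and nonnegative. The single zero eigenvalue shows the graph is connected. There is one zero in the spectrum, matching the 1 component.

[0, 1.3820, 1.3820, 3.6180, 3.6180]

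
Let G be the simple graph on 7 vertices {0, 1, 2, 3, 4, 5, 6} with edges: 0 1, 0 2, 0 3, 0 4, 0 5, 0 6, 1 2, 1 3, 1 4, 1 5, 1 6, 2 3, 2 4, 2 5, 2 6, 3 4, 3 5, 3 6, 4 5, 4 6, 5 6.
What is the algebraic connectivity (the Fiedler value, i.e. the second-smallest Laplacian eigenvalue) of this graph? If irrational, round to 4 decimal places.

7

Reading degrees in the order [0, 1, 2, 3, 4, 5, 6] gives [6, 6, 6, 6, 6, 6, 6]; set D = diag(6, 6, 6, 6, 6, 6, 6) and form L = D - A. The smallest Laplacian eigenvalue is always 0. The next one, lambda_2 = 7, measures how hard the graph is to disconnect: larger values mean better connectivity. By the matrix-tree theorem the graph has (1/7) * product of the nonzero eigenvalues = 16807 spanning trees.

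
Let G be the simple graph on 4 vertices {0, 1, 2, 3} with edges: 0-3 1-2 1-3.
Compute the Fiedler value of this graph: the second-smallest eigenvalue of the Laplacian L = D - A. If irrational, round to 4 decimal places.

0.5858

Reading degrees in the order [0, 1, 2, 3] gives [1, 2, 1, 2]; set D = diag(1, 2, 1, 2) and form L = D - A. The smallest Laplacian eigenvalue is always 0. The next one, lambda_2 = 0.5858, measures how hard the graph is to disconnect: larger values mean better connectivity. The largest eigenvalue, 3.4142, is at most the vertex count 4. By the matrix-tree theorem the graph has (1/4) * product of the nonzero eigenvalues = 1 spanning tree.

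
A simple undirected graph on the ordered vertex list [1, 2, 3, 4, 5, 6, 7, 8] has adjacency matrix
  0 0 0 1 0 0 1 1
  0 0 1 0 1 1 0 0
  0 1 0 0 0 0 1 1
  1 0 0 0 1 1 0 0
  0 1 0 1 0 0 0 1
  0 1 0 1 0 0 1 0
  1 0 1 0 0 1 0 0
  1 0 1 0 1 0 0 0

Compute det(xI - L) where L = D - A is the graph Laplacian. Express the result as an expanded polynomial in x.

x^8 - 24x^7 + 240x^6 - 1296x^5 + 4080x^4 - 7488x^3 + 7424x^2 - 3072x

Each diagonal entry of L is the vertex degree and each off-diagonal entry is -1 where an edge is present, 0 otherwise; in the order [1, 2, 3, 4, 5, 6, 7, 8] the diagonal is [3, 3, 3, 3, 3, 3, 3, 3]. The eigenvalues of L are [0, 2, 2, 2, 4, 4, 4, 6]; the characteristic polynomial is the product of (x - lambda_i), which multiplies out to x^8 - 24x^7 + 240x^6 - 1296x^5 + 4080x^4 - 7488x^3 + 7424x^2 - 3072x. The coefficient of x^7 equals -trace(L) = -24, matching the sum of degrees. By the matrix-tree theorem the graph has (1/8) * product of the nonzero eigenvalues = 384 spanning trees.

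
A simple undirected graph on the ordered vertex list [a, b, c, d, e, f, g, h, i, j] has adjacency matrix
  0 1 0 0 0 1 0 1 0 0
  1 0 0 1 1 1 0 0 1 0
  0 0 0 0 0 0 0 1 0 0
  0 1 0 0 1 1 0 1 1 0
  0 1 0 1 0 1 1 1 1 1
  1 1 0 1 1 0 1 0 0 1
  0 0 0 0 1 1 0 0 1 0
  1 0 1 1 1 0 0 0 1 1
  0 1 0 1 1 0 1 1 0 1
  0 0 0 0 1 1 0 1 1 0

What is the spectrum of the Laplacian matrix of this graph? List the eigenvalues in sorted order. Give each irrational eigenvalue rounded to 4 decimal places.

[0, 0.9167, 2.5721, 3.2925, 4.0911, 5.4554, 6, 7.4181, 7.9294, 8.3247]

Reading degrees in the order [a, b, c, d, e, f, g, h, i, j] gives [3, 5, 1, 5, 7, 6, 3, 6, 6, 4]; set D = diag(3, 5, 1, 5, 7, 6, 3, 6, 6, 4) and form L = D - A. L is symmetric positive semidefinite, so every eigenvalue is real and nonnegative. There is one zero in the spectrum, matching the 1 component.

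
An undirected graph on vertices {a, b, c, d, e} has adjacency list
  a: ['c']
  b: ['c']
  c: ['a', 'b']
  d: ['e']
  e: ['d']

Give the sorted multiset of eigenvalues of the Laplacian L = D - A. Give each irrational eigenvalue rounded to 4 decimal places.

[0, 0, 1, 2, 3]

With the vertex order [a, b, c, d, e], the degrees are [1, 1, 2, 1, 1], giving D = diag(1, 1, 2, 1, 1) and L = D - A. Since every row of L sums to 0, the all-ones vector is in the kernel and 0 is an eigenvalue. The 2 zero eigenvalues correspond to the 2 connected components. The eigenvalues sum to 6, which equals trace(L) = 2|E|.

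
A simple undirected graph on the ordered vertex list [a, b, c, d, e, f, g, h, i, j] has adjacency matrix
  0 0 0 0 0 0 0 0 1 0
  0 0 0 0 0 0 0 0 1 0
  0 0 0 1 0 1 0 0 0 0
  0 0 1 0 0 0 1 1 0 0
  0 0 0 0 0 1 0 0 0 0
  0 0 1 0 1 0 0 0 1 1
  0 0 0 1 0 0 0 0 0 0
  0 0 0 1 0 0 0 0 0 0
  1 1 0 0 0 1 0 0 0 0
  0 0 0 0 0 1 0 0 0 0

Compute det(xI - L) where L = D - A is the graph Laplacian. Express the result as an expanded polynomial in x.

x^10 - 18x^9 + 131x^8 - 502x^7 + 1111x^6 - 1472x^5 + 1165x^4 - 526x^3 + 120x^2 - 10x

Reading degrees in the order [a, b, c, d, e, f, g, h, i, j] gives [1, 1, 2, 3, 1, 4, 1, 1, 3, 1]; set D = diag(1, 1, 2, 3, 1, 4, 1, 1, 3, 1) and form L = D - A. L has integer entries, so p(x) = det(xI - L) has integer coefficients. Expanding the determinant yields x^10 - 18x^9 + 131x^8 - 502x^7 + 1111x^6 - 1472x^5 + 1165x^4 - 526x^3 + 120x^2 - 10x. Since p(0) = det(-L) = 0, x divides p(x). The eigenvalues sum to 18, which equals trace(L) = 2|E|. The largest eigenvalue, 5.3458, is at most the vertex count 10.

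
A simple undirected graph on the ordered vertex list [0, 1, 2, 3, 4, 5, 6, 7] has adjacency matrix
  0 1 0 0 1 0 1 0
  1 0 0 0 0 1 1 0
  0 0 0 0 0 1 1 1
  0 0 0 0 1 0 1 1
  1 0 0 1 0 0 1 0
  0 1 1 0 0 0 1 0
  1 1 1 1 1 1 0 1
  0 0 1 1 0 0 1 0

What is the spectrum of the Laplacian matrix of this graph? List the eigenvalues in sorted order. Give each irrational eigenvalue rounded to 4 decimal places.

Reading degrees in the order [0, 1, 2, 3, 4, 5, 6, 7] gives [3, 3, 3, 3, 3, 3, 7, 3]; set D = diag(3, 3, 3, 3, 3, 3, 7, 3) and form L = D - A. Since every row of L sums to 0, the all-ones vector is in the kernel and 0 is an eigenvalue.

[0, 1.7530, 1.7530, 3.4450, 3.4450, 4.8019, 4.8019, 8]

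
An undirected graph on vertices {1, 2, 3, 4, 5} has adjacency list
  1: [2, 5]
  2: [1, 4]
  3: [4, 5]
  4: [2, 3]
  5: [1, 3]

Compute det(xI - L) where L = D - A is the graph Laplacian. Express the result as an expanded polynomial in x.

Reading degrees in the order [1, 2, 3, 4, 5] gives [2, 2, 2, 2, 2]; set D = diag(2, 2, 2, 2, 2) and form L = D - A. Computing det(xI - L) by cofactor expansion (or equivalently via sum-over-permutations) gives x^5 - 10x^4 + 35x^3 - 50x^2 + 25x. The constant term is 0 because L is singular (the all-ones vector lies in its kernel).

x^5 - 10x^4 + 35x^3 - 50x^2 + 25x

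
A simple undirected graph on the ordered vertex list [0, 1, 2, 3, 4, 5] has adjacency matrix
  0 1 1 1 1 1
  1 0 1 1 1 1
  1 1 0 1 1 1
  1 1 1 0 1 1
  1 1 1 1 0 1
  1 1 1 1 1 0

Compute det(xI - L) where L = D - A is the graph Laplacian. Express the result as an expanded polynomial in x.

x^6 - 30x^5 + 360x^4 - 2160x^3 + 6480x^2 - 7776x

With the vertex order [0, 1, 2, 3, 4, 5], the degrees are [5, 5, 5, 5, 5, 5], giving D = diag(5, 5, 5, 5, 5, 5) and L = D - A. Computing det(xI - L) by cofactor expansion (or equivalently via sum-over-permutations) gives x^6 - 30x^5 + 360x^4 - 2160x^3 + 6480x^2 - 7776x. The coefficient of x^5 equals -trace(L) = -30, matching the sum of degrees. There is one zero in the spectrum, matching the 1 component.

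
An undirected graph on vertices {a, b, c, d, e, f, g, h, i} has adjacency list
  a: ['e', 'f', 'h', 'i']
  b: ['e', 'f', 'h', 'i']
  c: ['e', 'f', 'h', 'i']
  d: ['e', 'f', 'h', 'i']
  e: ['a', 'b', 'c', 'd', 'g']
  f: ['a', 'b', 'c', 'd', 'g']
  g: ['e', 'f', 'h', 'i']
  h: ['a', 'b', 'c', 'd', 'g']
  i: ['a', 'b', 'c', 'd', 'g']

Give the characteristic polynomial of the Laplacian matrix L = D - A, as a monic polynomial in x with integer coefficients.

With the vertex order [a, b, c, d, e, f, g, h, i], the degrees are [4, 4, 4, 4, 5, 5, 4, 5, 5], giving D = diag(4, 4, 4, 4, 5, 5, 4, 5, 5) and L = D - A. Computing det(xI - L) by cofactor expansion (or equivalently via sum-over-permutations) gives x^9 - 40x^8 + 690x^7 - 6720x^6 + 40485x^5 - 154704x^4 + 366560x^3 - 492800x^2 + 288000x. Since p(0) = det(-L) = 0, x divides p(x). By the matrix-tree theorem the graph has (1/9) * product of the nonzero eigenvalues = 32000 spanning trees.

x^9 - 40x^8 + 690x^7 - 6720x^6 + 40485x^5 - 154704x^4 + 366560x^3 - 492800x^2 + 288000x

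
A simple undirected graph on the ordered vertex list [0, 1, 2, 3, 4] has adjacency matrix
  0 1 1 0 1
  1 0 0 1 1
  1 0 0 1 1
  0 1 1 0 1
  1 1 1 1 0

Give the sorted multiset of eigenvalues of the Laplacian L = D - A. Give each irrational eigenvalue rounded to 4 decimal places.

Each diagonal entry of L is the vertex degree and each off-diagonal entry is -1 where an edge is present, 0 otherwise; in the order [0, 1, 2, 3, 4] the diagonal is [3, 3, 3, 3, 4]. L is symmetric positive semidefinite, so every eigenvalue is real and nonnegative. There is one zero in the spectrum, matching the 1 component.

[0, 3, 3, 5, 5]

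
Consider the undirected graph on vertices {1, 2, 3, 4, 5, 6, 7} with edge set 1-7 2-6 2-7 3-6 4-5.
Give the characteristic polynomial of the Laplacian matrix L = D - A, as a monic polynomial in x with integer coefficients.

Each diagonal entry of L is the vertex degree and each off-diagonal entry is -1 where an edge is present, 0 otherwise; in the order [1, 2, 3, 4, 5, 6, 7] the diagonal is [1, 2, 1, 1, 1, 2, 2]. L has integer entries, so p(x) = det(xI - L) has integer coefficients. Expanding the determinant yields x^7 - 10x^6 + 37x^5 - 62x^4 + 45x^3 - 10x^2. Since p(0) = det(-L) = 0, x divides p(x).

x^7 - 10x^6 + 37x^5 - 62x^4 + 45x^3 - 10x^2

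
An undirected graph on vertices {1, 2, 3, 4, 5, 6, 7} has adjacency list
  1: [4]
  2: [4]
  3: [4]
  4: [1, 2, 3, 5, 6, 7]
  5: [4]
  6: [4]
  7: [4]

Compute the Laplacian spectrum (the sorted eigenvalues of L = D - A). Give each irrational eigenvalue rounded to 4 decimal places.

[0, 1, 1, 1, 1, 1, 7]

Reading degrees in the order [1, 2, 3, 4, 5, 6, 7] gives [1, 1, 1, 6, 1, 1, 1]; set D = diag(1, 1, 1, 6, 1, 1, 1) and form L = D - A. Diagonalising L (or applying a numerical eigensolver to the 7x7 matrix) gives the spectrum above. The single zero eigenvalue shows the graph is connected. There is one zero in the spectrum, matching the 1 component.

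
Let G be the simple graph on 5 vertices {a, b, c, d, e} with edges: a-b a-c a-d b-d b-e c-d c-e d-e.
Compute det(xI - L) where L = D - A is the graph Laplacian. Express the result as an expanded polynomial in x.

x^5 - 16x^4 + 94x^3 - 240x^2 + 225x

Reading degrees in the order [a, b, c, d, e] gives [3, 3, 3, 4, 3]; set D = diag(3, 3, 3, 4, 3) and form L = D - A. The eigenvalues of L are [0, 3, 3, 5, 5]; the characteristic polynomial is the product of (x - lambda_i), which multiplies out to x^5 - 16x^4 + 94x^3 - 240x^2 + 225x. The coefficient of x^4 equals -trace(L) = -16, matching the sum of degrees.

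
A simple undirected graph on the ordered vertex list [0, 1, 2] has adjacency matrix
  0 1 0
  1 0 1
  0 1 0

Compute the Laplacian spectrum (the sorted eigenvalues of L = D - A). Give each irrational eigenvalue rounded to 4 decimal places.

[0, 1, 3]

Each diagonal entry of L is the vertex degree and each off-diagonal entry is -1 where an edge is present, 0 otherwise; in the order [0, 1, 2] the diagonal is [1, 2, 1]. The multiplicity of 0 as a Laplacian eigenvalue equals the number of connected components. The single zero eigenvalue shows the graph is connected. The eigenvalues sum to 4, which equals trace(L) = 2|E|.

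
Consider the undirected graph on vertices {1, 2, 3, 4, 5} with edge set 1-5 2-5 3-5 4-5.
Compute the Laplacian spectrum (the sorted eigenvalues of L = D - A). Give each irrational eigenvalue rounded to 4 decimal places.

Reading degrees in the order [1, 2, 3, 4, 5] gives [1, 1, 1, 1, 4]; set D = diag(1, 1, 1, 1, 4) and form L = D - A. The multiplicity of 0 as a Laplacian eigenvalue equals the number of connected components. The eigenvalues sum to 8, which equals trace(L) = 2|E|.

[0, 1, 1, 1, 5]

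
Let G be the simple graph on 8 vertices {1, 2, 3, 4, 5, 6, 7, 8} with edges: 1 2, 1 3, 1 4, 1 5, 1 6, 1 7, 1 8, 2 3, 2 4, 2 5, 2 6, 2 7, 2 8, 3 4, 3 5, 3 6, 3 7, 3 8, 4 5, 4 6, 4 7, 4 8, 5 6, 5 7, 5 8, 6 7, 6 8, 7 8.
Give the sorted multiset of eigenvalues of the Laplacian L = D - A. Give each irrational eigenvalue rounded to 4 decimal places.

Each diagonal entry of L is the vertex degree and each off-diagonal entry is -1 where an edge is present, 0 otherwise; in the order [1, 2, 3, 4, 5, 6, 7, 8] the diagonal is [7, 7, 7, 7, 7, 7, 7, 7]. L is symmetric positive semidefinite, so every eigenvalue is real and nonnegative. The largest eigenvalue, 8, is at most the vertex count 8.

[0, 8, 8, 8, 8, 8, 8, 8]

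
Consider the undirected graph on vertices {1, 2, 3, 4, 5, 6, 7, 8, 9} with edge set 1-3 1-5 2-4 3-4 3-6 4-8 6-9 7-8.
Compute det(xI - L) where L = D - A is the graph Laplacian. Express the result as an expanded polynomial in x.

x^9 - 16x^8 + 103x^7 - 344x^6 + 640x^5 - 662x^4 + 361x^3 - 94x^2 + 9x

Each diagonal entry of L is the vertex degree and each off-diagonal entry is -1 where an edge is present, 0 otherwise; in the order [1, 2, 3, 4, 5, 6, 7, 8, 9] the diagonal is [2, 1, 3, 3, 1, 2, 1, 2, 1]. Computing det(xI - L) by cofactor expansion (or equivalently via sum-over-permutations) gives x^9 - 16x^8 + 103x^7 - 344x^6 + 640x^5 - 662x^4 + 361x^3 - 94x^2 + 9x. Since p(0) = det(-L) = 0, x divides p(x).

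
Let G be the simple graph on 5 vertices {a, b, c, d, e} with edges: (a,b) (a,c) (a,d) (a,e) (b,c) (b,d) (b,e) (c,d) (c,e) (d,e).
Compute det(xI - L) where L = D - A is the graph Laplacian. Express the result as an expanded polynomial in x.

Each diagonal entry of L is the vertex degree and each off-diagonal entry is -1 where an edge is present, 0 otherwise; in the order [a, b, c, d, e] the diagonal is [4, 4, 4, 4, 4]. L has integer entries, so p(x) = det(xI - L) has integer coefficients. Expanding the determinant yields x^5 - 20x^4 + 150x^3 - 500x^2 + 625x. Since p(0) = det(-L) = 0, x divides p(x). By the matrix-tree theorem the graph has (1/5) * product of the nonzero eigenvalues = 125 spanning trees.

x^5 - 20x^4 + 150x^3 - 500x^2 + 625x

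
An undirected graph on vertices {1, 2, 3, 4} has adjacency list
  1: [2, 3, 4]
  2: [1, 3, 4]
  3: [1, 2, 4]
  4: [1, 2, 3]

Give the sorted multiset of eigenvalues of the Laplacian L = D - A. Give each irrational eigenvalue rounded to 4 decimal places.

[0, 4, 4, 4]

Reading degrees in the order [1, 2, 3, 4] gives [3, 3, 3, 3]; set D = diag(3, 3, 3, 3) and form L = D - A. Diagonalising L (or applying a numerical eigensolver to the 4x4 matrix) gives the spectrum above. There is one zero in the spectrum, matching the 1 component.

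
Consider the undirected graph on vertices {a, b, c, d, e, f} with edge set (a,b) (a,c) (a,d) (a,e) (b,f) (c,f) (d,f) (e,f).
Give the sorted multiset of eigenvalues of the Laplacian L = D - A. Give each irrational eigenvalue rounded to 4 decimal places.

[0, 2, 2, 2, 4, 6]

Each diagonal entry of L is the vertex degree and each off-diagonal entry is -1 where an edge is present, 0 otherwise; in the order [a, b, c, d, e, f] the diagonal is [4, 2, 2, 2, 2, 4]. Diagonalising L (or applying a numerical eigensolver to the 6x6 matrix) gives the spectrum above. By the matrix-tree theorem the graph has (1/6) * product of the nonzero eigenvalues = 32 spanning trees.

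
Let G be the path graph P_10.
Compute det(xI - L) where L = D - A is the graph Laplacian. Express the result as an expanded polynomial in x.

The graph has 10 vertices and degree multiset [2, 2, 2, 2, 2, 2, 2, 2, 1, 1]; D is the diagonal matrix of degrees and L = D - A. Computing det(xI - L) by cofactor expansion (or equivalently via sum-over-permutations) gives x^10 - 18x^9 + 136x^8 - 560x^7 + 1365x^6 - 2002x^5 + 1716x^4 - 792x^3 + 165x^2 - 10x. The coefficient of x^9 equals -trace(L) = -18, matching the sum of degrees. The eigenvalues sum to 18, which equals trace(L) = 2|E|. The largest eigenvalue, 3.9021, is at most the vertex count 10.

x^10 - 18x^9 + 136x^8 - 560x^7 + 1365x^6 - 2002x^5 + 1716x^4 - 792x^3 + 165x^2 - 10x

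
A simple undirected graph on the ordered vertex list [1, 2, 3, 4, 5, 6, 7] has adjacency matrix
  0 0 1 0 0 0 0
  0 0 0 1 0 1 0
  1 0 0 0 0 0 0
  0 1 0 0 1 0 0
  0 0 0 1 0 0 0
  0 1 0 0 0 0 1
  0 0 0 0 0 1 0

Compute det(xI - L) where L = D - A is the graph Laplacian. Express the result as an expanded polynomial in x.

x^7 - 10x^6 + 37x^5 - 62x^4 + 45x^3 - 10x^2

With the vertex order [1, 2, 3, 4, 5, 6, 7], the degrees are [1, 2, 1, 2, 1, 2, 1], giving D = diag(1, 2, 1, 2, 1, 2, 1) and L = D - A. L has integer entries, so p(x) = det(xI - L) has integer coefficients. Expanding the determinant yields x^7 - 10x^6 + 37x^5 - 62x^4 + 45x^3 - 10x^2. The coefficient of x^6 equals -trace(L) = -10, matching the sum of degrees. The largest eigenvalue, 3.6180, is at most the vertex count 7.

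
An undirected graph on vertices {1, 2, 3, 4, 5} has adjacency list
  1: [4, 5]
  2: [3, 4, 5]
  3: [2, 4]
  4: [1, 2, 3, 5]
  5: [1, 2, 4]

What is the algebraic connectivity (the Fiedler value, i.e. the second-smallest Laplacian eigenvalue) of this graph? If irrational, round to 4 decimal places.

1.5858

Each diagonal entry of L is the vertex degree and each off-diagonal entry is -1 where an edge is present, 0 otherwise; in the order [1, 2, 3, 4, 5] the diagonal is [2, 3, 2, 4, 3]. The smallest Laplacian eigenvalue is always 0. The next one, lambda_2 = 1.5858, measures how hard the graph is to disconnect: larger values mean better connectivity. By the matrix-tree theorem the graph has (1/5) * product of the nonzero eigenvalues = 21 spanning trees.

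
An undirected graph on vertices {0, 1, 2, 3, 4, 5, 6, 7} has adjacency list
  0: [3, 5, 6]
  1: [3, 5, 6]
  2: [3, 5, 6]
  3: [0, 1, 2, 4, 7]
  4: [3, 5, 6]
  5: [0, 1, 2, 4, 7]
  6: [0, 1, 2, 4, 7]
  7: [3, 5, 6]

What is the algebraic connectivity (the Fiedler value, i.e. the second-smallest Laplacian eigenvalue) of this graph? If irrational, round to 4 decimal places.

3

Reading degrees in the order [0, 1, 2, 3, 4, 5, 6, 7] gives [3, 3, 3, 5, 3, 5, 5, 3]; set D = diag(3, 3, 3, 5, 3, 5, 5, 3) and form L = D - A. The sorted Laplacian eigenvalues are [0, 3, 3, 3, 3, 5, 5, 8]; the algebraic connectivity is the second entry, 3. The largest eigenvalue, 8, is at most the vertex count 8.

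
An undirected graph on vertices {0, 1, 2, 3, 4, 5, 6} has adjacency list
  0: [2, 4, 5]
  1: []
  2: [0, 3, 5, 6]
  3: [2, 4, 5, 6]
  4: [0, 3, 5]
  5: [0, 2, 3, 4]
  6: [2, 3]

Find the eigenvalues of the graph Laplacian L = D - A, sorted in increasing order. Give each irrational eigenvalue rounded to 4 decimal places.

[0, 0, 1.6972, 3.3820, 4, 5.3028, 5.6180]

With the vertex order [0, 1, 2, 3, 4, 5, 6], the degrees are [3, 0, 4, 4, 3, 4, 2], giving D = diag(3, 0, 4, 4, 3, 4, 2) and L = D - A. L is symmetric positive semidefinite, so every eigenvalue is real and nonnegative. The 2 zero eigenvalues correspond to the 2 connected components.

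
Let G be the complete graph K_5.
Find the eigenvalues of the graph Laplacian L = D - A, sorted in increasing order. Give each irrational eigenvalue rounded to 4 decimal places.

[0, 5, 5, 5, 5]

The graph has 5 vertices and degree multiset [4, 4, 4, 4, 4]; D is the diagonal matrix of degrees and L = D - A. Diagonalising L (or applying a numerical eigensolver to the 5x5 matrix) gives the spectrum above. The single zero eigenvalue shows the graph is connected. The eigenvalues sum to 20, which equals trace(L) = 2|E|.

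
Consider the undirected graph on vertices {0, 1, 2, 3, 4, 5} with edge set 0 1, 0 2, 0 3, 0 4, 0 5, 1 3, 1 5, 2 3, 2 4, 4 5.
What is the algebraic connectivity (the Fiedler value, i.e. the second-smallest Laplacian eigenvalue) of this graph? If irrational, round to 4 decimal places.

2.3820

Each diagonal entry of L is the vertex degree and each off-diagonal entry is -1 where an edge is present, 0 otherwise; in the order [0, 1, 2, 3, 4, 5] the diagonal is [5, 3, 3, 3, 3, 3]. The smallest Laplacian eigenvalue is always 0. The next one, lambda_2 = 2.3820, measures how hard the graph is to disconnect: larger values mean better connectivity. By the matrix-tree theorem the graph has (1/6) * product of the nonzero eigenvalues = 121 spanning trees.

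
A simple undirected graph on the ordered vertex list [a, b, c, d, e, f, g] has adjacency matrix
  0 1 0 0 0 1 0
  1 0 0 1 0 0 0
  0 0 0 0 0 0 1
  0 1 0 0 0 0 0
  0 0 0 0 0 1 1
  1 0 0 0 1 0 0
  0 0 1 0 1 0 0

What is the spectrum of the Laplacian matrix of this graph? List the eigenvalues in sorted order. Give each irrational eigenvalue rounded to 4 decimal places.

[0, 0.1981, 0.7530, 1.5550, 2.4450, 3.2470, 3.8019]

With the vertex order [a, b, c, d, e, f, g], the degrees are [2, 2, 1, 1, 2, 2, 2], giving D = diag(2, 2, 1, 1, 2, 2, 2) and L = D - A. Since every row of L sums to 0, the all-ones vector is in the kernel and 0 is an eigenvalue. The single zero eigenvalue shows the graph is connected. The largest eigenvalue, 3.8019, is at most the vertex count 7.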